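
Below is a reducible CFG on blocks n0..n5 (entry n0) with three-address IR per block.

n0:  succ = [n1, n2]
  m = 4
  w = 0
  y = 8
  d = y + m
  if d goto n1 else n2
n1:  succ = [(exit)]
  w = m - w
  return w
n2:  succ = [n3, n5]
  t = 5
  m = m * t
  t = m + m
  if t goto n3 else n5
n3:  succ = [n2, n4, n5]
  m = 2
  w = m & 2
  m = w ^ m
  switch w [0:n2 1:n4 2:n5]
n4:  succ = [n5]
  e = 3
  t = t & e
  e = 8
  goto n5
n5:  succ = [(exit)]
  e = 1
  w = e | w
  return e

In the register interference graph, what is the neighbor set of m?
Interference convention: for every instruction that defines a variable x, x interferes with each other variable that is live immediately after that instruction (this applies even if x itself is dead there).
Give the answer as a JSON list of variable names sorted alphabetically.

Per-block:
  n0: def={d,m,w,y} ue=∅
  n1: def={w} ue={m,w}
  n2: def={m,t} ue={m}
  n3: def={m,w} ue=∅
  n4: def={e,t} ue={t}
  n5: def={e,w} ue={w}

Live sets:
  live n0: ∅→{m,w}
  live n1: {m,w}→∅
  live n2: {m,w}→{t,w}
  live n3: {t}→{m,t,w}
  live n4: {t,w}→{w}
  live n5: {w}→∅

Interference:
  d↔{m,w}
  e↔{t,w}
  m↔{d,t,w,y}
  t↔{e,m,w}
  w↔{d,e,m,t,y}
  y↔{m,w}

N(m) = ["d", "t", "w", "y"]

Answer: ["d", "t", "w", "y"]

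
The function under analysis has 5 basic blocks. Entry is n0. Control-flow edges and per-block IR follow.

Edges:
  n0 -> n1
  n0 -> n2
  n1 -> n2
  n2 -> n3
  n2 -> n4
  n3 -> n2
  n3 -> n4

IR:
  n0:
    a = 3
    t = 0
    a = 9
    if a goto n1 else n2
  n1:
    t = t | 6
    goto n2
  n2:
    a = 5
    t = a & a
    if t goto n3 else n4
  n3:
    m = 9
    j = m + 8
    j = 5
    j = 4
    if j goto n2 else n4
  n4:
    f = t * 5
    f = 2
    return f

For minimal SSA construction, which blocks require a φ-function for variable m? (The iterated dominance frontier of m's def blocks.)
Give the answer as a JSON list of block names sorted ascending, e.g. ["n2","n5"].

Answer: ["n2", "n4"]

Derivation:
idom tree: n1←n0 n2←n0 n3←n2 n4←n2
Dom at joins:
  n2: preds {n0,n1,n3}: {n0} ∩ {n0,n1} ∩ {n0,n2,n3} = {n0}; idom=n0
  n4: preds {n2,n3}: {n0,n2} ∩ {n0,n2,n3} = {n0,n2}; idom=n2

DF walk-up:
  n2←n0: walk · to n0
  n2←n1: walk n1 to n0
  n2←n3: walk n3→n2 to n0
  n4←n2: walk · to n2
  n4←n3: walk n3 to n2
  n0 → ∅
  n1 → {n2}
  n2 → {n2}
  n3 → {n2,n4}
  n4 → ∅

φ for m: defs {n3}
  DF⁺ = {n2,n4}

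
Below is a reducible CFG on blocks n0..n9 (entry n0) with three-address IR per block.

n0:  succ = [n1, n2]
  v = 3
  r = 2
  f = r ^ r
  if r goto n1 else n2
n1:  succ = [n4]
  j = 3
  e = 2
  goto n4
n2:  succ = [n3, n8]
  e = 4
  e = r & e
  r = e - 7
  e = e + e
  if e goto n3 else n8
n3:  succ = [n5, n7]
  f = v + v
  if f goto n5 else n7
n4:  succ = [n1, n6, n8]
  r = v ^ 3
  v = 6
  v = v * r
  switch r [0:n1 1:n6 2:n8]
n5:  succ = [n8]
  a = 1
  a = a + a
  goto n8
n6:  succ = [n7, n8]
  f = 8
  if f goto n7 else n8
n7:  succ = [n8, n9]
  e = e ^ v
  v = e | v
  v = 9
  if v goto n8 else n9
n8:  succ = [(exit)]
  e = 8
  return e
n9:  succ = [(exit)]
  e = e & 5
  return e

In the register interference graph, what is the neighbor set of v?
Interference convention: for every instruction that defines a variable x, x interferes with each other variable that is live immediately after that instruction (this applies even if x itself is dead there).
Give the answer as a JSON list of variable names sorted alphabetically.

Block summaries:
  n0: def={f,r,v} ue=∅
  n1: def={e,j} ue=∅
  n2: def={e,r} ue={r}
  n3: def={f} ue={v}
  n4: def={r,v} ue={v}
  n5: def={a} ue=∅
  n6: def={f} ue=∅
  n7: def={e,v} ue={e,v}
  n8: def={e} ue=∅
  n9: def={e} ue={e}

Live sets:
  n0: in=∅ out={r,v}
  n1: in={v} out={e,v}
  n2: in={r,v} out={e,v}
  n3: in={e,v} out={e,v}
  n4: in={e,v} out={e,v}
  n5: in=∅ out=∅
  n6: in={e,v} out={e,v}
  n7: in={e,v} out={e}
  n8: in=∅ out=∅
  n9: in={e} out=∅

Conflict graph:
  a — ∅
  e — {f,r,v}
  f — {e,r,v}
  j — {v}
  r — {e,f,v}
  v — {e,f,j,r}

N(v) = ["e", "f", "j", "r"]

Answer: ["e", "f", "j", "r"]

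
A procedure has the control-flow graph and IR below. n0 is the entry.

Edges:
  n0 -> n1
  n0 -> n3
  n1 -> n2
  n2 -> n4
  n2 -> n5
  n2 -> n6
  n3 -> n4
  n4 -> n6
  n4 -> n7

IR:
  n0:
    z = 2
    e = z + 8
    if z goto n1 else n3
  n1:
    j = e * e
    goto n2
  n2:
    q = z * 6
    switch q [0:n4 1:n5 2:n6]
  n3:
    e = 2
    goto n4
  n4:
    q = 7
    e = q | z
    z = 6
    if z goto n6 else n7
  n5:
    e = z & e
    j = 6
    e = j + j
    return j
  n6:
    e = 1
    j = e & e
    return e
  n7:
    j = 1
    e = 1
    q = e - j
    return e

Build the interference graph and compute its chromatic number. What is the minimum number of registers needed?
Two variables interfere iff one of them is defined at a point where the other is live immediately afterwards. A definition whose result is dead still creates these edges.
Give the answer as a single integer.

Block summaries:
  n0: {e,z} / ∅
  n1: {j} / {e}
  n2: {q} / {z}
  n3: {e} / ∅
  n4: {e,q,z} / {z}
  n5: {e,j} / {e,z}
  n6: {e,j} / ∅
  n7: {e,j,q} / ∅

Live sets:
  n0 li=∅ lo={e,z}
  n1 li={e,z} lo={e,z}
  n2 li={e,z} lo={e,z}
  n3 li={z} lo={z}
  n4 li={z} lo=∅
  n5 li={e,z} lo=∅
  n6 li=∅ lo=∅
  n7 li=∅ lo=∅

Conflict graph:
  e↔{j,q,z}
  j↔{e,z}
  q↔{e,z}
  z↔{e,j,q}

Chromatic number:
  clique {e,j,z} ⇒ need ≥ 3
  assign e→c0 j→c2 q→c2 z→c1 — no edge inside a register ⇒ χ ≤ 3
  χ = 3

Answer: 3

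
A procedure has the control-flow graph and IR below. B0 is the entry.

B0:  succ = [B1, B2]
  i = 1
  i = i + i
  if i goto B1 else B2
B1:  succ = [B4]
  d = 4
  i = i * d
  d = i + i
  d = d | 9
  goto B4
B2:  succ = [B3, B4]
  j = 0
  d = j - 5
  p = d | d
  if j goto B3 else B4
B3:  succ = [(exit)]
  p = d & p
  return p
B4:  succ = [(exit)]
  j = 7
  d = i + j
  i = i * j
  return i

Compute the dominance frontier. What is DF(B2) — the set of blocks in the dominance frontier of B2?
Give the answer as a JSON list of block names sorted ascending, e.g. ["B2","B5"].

idom tree: B1←B0 B2←B0 B3←B2 B4←B0
Dom∩ at merges:
  B4: preds {B1,B2}: {B0,B1} ∩ {B0,B2} = {B0}; idom=B0

DF walk-up:
  join B4 pred B1: B1 stop@B0
  join B4 pred B2: B2 stop@B0
  B0 → ∅
  B1 → {B4}
  B2 → {B4}
  B3 → ∅
  B4 → ∅

DF(B2) = ["B4"]

Answer: ["B4"]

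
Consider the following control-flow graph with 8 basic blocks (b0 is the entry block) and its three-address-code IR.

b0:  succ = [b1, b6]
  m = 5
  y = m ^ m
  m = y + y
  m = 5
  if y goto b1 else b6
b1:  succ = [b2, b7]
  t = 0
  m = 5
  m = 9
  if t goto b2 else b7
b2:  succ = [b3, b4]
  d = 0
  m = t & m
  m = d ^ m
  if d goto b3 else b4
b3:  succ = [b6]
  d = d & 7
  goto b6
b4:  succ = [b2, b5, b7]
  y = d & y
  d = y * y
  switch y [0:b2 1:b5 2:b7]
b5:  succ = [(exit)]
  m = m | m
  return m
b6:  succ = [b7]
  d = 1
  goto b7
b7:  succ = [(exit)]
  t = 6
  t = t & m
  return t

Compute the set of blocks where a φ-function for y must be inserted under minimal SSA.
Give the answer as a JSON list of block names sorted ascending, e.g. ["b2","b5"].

idom tree: b1←b0 b2←b1 b3←b2 b4←b2 b5←b4 b6←b0 b7←b0
Join-block Dom:
  b2: preds {b1,b4}: {b0,b1} ∩ {b0,b1,b2,b4} = {b0,b1}; idom=b1
  b6: preds {b0,b3}: {b0} ∩ {b0,b1,b2,b3} = {b0}; idom=b0
  b7: preds {b1,b4,b6}: {b0,b1} ∩ {b0,b1,b2,b4} ∩ {b0,b6} = {b0}; idom=b0

DF derivation:
  b2←b1: walk · to b1
  b2←b4: walk b4→b2 to b1
  b6←b0: walk · to b0
  b6←b3: walk b3→b2→b1 to b0
  b7←b1: walk b1 to b0
  b7←b4: walk b4→b2→b1 to b0
  b7←b6: walk b6 to b0
  DF(b0)=∅
  DF(b1)={b6,b7}
  DF(b2)={b2,b6,b7}
  DF(b3)={b6}
  DF(b4)={b2,b7}
  DF(b5)=∅
  DF(b6)={b7}
  DF(b7)=∅

φ for y: defs {b0,b4}
  DF⁺ = {b2,b6,b7}

Answer: ["b2", "b6", "b7"]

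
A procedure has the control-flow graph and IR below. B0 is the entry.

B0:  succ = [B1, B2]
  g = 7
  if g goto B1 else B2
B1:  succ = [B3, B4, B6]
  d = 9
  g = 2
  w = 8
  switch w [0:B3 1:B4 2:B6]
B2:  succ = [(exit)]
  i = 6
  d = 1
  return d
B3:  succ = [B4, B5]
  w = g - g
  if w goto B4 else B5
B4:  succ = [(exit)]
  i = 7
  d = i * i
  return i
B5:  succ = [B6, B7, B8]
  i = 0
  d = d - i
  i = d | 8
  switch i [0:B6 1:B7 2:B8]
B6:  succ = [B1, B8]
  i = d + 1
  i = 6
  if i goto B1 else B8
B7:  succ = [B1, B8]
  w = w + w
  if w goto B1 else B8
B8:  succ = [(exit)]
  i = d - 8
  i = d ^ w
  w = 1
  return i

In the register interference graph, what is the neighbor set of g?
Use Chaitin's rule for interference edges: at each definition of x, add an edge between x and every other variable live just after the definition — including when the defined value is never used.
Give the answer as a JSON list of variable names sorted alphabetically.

Answer: ["d", "w"]

Working:
Per-block:
  B0 def {g} use ∅
  B1 def {d,g,w} use ∅
  B2 def {d,i} use ∅
  B3 def {w} use {g}
  B4 def {d,i} use ∅
  B5 def {d,i} use {d}
  B6 def {i} use {d}
  B7 def {w} use {w}
  B8 def {i,w} use {d,w}

Backward fixpoint:
  B0 li=∅ lo=∅
  B1 li=∅ lo={d,g,w}
  B2 li=∅ lo=∅
  B3 li={d,g} lo={d,w}
  B4 li=∅ lo=∅
  B5 li={d,w} lo={d,w}
  B6 li={d,w} lo={d,w}
  B7 li={d,w} lo={d,w}
  B8 li={d,w} lo=∅

Interference:
  d: {g,i,w}
  g: {d,w}
  i: {d,w}
  w: {d,g,i}

N(g) = ["d", "w"]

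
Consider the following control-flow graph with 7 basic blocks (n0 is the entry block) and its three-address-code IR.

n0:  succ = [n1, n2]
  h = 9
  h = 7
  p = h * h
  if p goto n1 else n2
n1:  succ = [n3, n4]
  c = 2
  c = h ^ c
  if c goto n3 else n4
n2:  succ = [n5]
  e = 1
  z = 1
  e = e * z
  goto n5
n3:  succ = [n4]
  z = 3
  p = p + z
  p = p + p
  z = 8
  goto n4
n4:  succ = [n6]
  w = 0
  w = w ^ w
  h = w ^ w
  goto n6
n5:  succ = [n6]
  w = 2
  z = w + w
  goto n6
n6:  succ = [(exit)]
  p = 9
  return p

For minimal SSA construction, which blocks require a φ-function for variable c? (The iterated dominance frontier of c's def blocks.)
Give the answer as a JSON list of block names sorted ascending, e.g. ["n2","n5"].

idom tree: n1←n0 n2←n0 n3←n1 n4←n1 n5←n2 n6←n0
Dom∩ at merges:
  n4: preds {n1,n3}: {n0,n1} ∩ {n0,n1,n3} = {n0,n1}; idom=n1
  n6: preds {n4,n5}: {n0,n1,n4} ∩ {n0,n2,n5} = {n0}; idom=n0

DF derivation:
  n4←n1: walk · to n1
  n4←n3: walk n3 to n1
  n6←n4: walk n4→n1 to n0
  n6←n5: walk n5→n2 to n0
  DF(n0)=∅
  DF(n1)={n6}
  DF(n2)={n6}
  DF(n3)={n4}
  DF(n4)={n6}
  DF(n5)={n6}
  DF(n6)=∅

φ for c: defs {n1}
  DF⁺ = {n6}

Answer: ["n6"]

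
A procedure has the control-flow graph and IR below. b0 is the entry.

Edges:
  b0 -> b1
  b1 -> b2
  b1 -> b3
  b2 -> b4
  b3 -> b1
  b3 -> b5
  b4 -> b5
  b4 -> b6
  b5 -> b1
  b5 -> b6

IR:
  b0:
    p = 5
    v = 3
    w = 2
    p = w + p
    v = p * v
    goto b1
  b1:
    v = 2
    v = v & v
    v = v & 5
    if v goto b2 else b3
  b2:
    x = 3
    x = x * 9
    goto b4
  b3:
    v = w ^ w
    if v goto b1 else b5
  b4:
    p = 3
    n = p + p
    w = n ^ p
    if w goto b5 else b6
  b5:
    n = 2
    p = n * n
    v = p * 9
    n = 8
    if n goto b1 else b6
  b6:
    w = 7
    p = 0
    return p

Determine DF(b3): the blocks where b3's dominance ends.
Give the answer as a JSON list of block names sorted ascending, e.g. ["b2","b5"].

Answer: ["b1", "b5"]

Working:
idom tree: b1←b0 b2←b1 b3←b1 b4←b2 b5←b1 b6←b1
Dom∩ at merges:
  b1: preds {b0,b3,b5}: {b0} ∩ {b0,b1,b3} ∩ {b0,b1,b5} = {b0}; idom=b0
  b5: preds {b3,b4}: {b0,b1,b3} ∩ {b0,b1,b2,b4} = {b0,b1}; idom=b1
  b6: preds {b4,b5}: {b0,b1,b2,b4} ∩ {b0,b1,b5} = {b0,b1}; idom=b1

Frontier:
  join b1 pred b0: · stop@b0
  join b1 pred b3: b3→b1 stop@b0
  join b1 pred b5: b5→b1 stop@b0
  join b5 pred b3: b3 stop@b1
  join b5 pred b4: b4→b2 stop@b1
  join b6 pred b4: b4→b2 stop@b1
  join b6 pred b5: b5 stop@b1
  b0 → ∅
  b1 → {b1}
  b2 → {b5,b6}
  b3 → {b1,b5}
  b4 → {b5,b6}
  b5 → {b1,b6}
  b6 → ∅

DF(b3) = ["b1", "b5"]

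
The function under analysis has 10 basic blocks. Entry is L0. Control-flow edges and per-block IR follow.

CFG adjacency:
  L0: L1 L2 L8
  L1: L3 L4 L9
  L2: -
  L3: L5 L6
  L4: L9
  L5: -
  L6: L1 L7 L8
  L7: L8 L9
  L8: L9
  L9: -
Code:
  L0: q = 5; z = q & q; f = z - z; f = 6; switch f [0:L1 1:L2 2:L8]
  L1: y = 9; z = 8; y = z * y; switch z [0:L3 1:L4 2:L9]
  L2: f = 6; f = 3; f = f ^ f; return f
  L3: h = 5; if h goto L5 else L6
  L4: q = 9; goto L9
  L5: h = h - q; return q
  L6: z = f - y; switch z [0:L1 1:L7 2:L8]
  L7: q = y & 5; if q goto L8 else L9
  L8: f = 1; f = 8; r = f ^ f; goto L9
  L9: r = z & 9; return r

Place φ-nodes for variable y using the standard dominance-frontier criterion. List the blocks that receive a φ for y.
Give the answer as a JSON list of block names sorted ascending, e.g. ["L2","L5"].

idom tree: L1←L0 L2←L0 L3←L1 L4←L1 L5←L3 L6←L3 L7←L6 L8←L0 L9←L0
Dom∩ at merges:
  L1: preds {L0,L6}: {L0} ∩ {L0,L1,L3,L6} = {L0}; idom=L0
  L8: preds {L0,L6,L7}: {L0} ∩ {L0,L1,L3,L6} ∩ {L0,L1,L3,L6,L7} = {L0}; idom=L0
  L9: preds {L1,L4,L7,L8}: {L0,L1} ∩ {L0,L1,L4} ∩ {L0,L1,L3,L6,L7} ∩ {L0,L8} = {L0}; idom=L0

Frontier:
  join L1 pred L0: · stop@L0
  join L1 pred L6: L6→L3→L1 stop@L0
  join L8 pred L0: · stop@L0
  join L8 pred L6: L6→L3→L1 stop@L0
  join L8 pred L7: L7→L6→L3→L1 stop@L0
  join L9 pred L1: L1 stop@L0
  join L9 pred L4: L4→L1 stop@L0
  join L9 pred L7: L7→L6→L3→L1 stop@L0
  join L9 pred L8: L8 stop@L0
  DF(L0)=∅
  DF(L1)={L1,L8,L9}
  DF(L2)=∅
  DF(L3)={L1,L8,L9}
  DF(L4)={L9}
  DF(L5)=∅
  DF(L6)={L1,L8,L9}
  DF(L7)={L8,L9}
  DF(L8)={L9}
  DF(L9)=∅

φ for y: defs {L1}
  DF⁺ = {L1,L8,L9}

Answer: ["L1", "L8", "L9"]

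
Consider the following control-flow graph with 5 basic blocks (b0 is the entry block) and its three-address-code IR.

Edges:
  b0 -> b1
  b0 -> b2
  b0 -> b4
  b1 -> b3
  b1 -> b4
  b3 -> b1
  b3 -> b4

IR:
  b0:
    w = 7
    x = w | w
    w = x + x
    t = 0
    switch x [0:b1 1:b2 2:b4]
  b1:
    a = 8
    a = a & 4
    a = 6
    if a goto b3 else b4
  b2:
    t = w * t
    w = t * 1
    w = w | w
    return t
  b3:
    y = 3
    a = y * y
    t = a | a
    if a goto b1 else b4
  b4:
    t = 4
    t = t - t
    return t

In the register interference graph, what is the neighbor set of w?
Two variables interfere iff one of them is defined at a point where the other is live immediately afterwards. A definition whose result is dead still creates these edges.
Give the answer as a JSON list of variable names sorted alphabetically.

Answer: ["t", "x"]

Derivation:
def/use:
  b0: def={t,w,x} ue=∅
  b1: def={a} ue=∅
  b2: def={t,w} ue={t,w}
  b3: def={a,t,y} ue=∅
  b4: def={t} ue=∅

Liveness:
  b0: in=∅ out={t,w}
  b1: in=∅ out=∅
  b2: in={t,w} out=∅
  b3: in=∅ out=∅
  b4: in=∅ out=∅

Interfere edges:
  a — {t}
  t — {a,w,x}
  w — {t,x}
  x — {t,w}
  y — ∅

N(w) = ["t", "x"]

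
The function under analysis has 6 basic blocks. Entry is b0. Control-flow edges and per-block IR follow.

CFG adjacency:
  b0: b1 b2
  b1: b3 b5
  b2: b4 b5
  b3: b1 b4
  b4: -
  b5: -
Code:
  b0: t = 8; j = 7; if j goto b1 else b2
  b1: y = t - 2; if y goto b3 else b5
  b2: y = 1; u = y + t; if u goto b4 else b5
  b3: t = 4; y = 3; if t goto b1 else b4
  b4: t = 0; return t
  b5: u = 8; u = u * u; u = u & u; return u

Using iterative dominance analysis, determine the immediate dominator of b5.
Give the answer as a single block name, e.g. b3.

Answer: b0

Analysis:
idom tree: b1←b0 b2←b0 b3←b1 b4←b0 b5←b0
Dom∩ at merges:
  b1: preds {b0,b3}: {b0} ∩ {b0,b1,b3} = {b0}; idom=b0
  b4: preds {b2,b3}: {b0,b2} ∩ {b0,b1,b3} = {b0}; idom=b0
  b5: preds {b1,b2}: {b0,b1} ∩ {b0,b2} = {b0}; idom=b0

idom(b5) = b0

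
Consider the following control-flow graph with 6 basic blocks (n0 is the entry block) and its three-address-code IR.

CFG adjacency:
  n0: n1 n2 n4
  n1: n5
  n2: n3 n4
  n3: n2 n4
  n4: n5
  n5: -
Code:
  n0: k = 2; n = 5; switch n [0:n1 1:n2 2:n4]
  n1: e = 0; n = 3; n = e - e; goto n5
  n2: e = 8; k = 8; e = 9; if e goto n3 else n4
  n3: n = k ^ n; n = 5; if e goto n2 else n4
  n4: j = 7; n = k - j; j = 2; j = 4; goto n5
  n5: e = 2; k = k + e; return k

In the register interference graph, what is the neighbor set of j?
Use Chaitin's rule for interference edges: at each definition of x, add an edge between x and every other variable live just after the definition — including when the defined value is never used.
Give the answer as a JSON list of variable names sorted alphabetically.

Block summaries:
  n0 def {k,n} use ∅
  n1 def {e,n} use ∅
  n2 def {e,k} use ∅
  n3 def {n} use {e,k,n}
  n4 def {j,n} use {k}
  n5 def {e,k} use {k}

Liveness:
  n0 li=∅ lo={k,n}
  n1 li={k} lo={k}
  n2 li={n} lo={e,k,n}
  n3 li={e,k,n} lo={k,n}
  n4 li={k} lo={k}
  n5 li={k} lo=∅

Interfere edges:
  e↔{k,n}
  j↔{k}
  k↔{e,j,n}
  n↔{e,k}

N(j) = ["k"]

Answer: ["k"]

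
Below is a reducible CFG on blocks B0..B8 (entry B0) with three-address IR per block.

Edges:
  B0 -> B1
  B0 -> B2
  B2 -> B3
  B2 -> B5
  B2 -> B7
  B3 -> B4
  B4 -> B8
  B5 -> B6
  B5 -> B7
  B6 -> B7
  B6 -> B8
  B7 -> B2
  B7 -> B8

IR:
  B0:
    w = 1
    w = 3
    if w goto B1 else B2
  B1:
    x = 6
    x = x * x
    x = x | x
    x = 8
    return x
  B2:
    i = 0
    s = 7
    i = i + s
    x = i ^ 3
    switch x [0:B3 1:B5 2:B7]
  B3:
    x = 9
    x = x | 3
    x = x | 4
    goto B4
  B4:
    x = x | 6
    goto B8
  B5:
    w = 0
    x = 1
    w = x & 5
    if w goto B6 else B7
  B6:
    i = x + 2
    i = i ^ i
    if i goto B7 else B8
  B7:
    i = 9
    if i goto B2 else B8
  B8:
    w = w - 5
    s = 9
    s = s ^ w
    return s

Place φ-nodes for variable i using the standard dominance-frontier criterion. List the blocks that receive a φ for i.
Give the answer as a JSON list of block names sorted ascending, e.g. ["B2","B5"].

idom tree: B1←B0 B2←B0 B3←B2 B4←B3 B5←B2 B6←B5 B7←B2 B8←B2
Dom at joins:
  B2: preds {B0,B7}: {B0} ∩ {B0,B2,B7} = {B0}; idom=B0
  B7: preds {B2,B5,B6}: {B0,B2} ∩ {B0,B2,B5} ∩ {B0,B2,B5,B6} = {B0,B2}; idom=B2
  B8: preds {B4,B6,B7}: {B0,B2,B3,B4} ∩ {B0,B2,B5,B6} ∩ {B0,B2,B7} = {B0,B2}; idom=B2

DF derivation:
  join B2 pred B0: · stop@B0
  join B2 pred B7: B7→B2 stop@B0
  join B7 pred B2: · stop@B2
  join B7 pred B5: B5 stop@B2
  join B7 pred B6: B6→B5 stop@B2
  join B8 pred B4: B4→B3 stop@B2
  join B8 pred B6: B6→B5 stop@B2
  join B8 pred B7: B7 stop@B2
  DF(B0)=∅
  DF(B1)=∅
  DF(B2)={B2}
  DF(B3)={B8}
  DF(B4)={B8}
  DF(B5)={B7,B8}
  DF(B6)={B7,B8}
  DF(B7)={B2,B8}
  DF(B8)=∅

φ for i: defs {B2,B6,B7}
  DF⁺ = {B2,B7,B8}

Answer: ["B2", "B7", "B8"]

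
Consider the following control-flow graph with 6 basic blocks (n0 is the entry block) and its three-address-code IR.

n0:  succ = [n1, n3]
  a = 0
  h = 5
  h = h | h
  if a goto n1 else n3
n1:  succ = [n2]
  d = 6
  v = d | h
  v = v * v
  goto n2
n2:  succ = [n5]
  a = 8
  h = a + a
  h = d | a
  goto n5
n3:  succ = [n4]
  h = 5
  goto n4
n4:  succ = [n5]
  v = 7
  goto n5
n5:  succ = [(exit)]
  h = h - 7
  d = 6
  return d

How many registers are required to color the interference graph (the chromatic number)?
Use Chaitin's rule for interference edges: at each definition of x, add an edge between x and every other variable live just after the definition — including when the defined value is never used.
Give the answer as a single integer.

def/use:
  n0: def={a,h} ue=∅
  n1: def={d,v} ue={h}
  n2: def={a,h} ue={d}
  n3: def={h} ue=∅
  n4: def={v} ue=∅
  n5: def={d,h} ue={h}

Live sets:
  live n0: ∅→{h}
  live n1: {h}→{d}
  live n2: {d}→{h}
  live n3: ∅→{h}
  live n4: {h}→{h}
  live n5: {h}→∅

Conflict graph:
  a — {d,h}
  d — {a,h,v}
  h — {a,d,v}
  v — {d,h}

Registers:
  {a,d,h} pairwise interfere (3-clique) ⇒ χ ≥ 3
  assign a→c2 d→c0 h→c1 v→c2 — no edge inside a register ⇒ χ ≤ 3
  χ = 3

Answer: 3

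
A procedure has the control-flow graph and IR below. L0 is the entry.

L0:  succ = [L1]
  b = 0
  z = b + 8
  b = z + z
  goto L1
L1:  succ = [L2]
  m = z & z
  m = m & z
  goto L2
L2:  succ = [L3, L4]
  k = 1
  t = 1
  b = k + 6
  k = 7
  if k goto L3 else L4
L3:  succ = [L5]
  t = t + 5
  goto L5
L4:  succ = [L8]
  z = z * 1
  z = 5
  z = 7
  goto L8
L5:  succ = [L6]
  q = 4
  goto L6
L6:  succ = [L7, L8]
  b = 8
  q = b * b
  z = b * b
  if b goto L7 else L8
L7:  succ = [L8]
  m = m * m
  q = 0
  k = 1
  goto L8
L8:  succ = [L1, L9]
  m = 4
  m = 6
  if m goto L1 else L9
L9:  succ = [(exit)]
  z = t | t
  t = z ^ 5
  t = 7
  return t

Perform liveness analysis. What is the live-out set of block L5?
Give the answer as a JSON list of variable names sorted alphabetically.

Per-block:
  L0 def {b,z} use ∅
  L1 def {m} use {z}
  L2 def {b,k,t} use ∅
  L3 def {t} use {t}
  L4 def {z} use {z}
  L5 def {q} use ∅
  L6 def {b,q,z} use ∅
  L7 def {k,m,q} use {m}
  L8 def {m} use ∅
  L9 def {t,z} use {t}

Backward fixpoint:
  live L0: ∅→{z}
  live L1: {z}→{m,z}
  live L2: {m,z}→{m,t,z}
  live L3: {m,t}→{m,t}
  live L4: {t,z}→{t,z}
  live L5: {m,t}→{m,t}
  live L6: {m,t}→{m,t,z}
  live L7: {m,t,z}→{t,z}
  live L8: {t,z}→{t,z}
  live L9: {t}→∅

live-out(L5) = ["m", "t"]

Answer: ["m", "t"]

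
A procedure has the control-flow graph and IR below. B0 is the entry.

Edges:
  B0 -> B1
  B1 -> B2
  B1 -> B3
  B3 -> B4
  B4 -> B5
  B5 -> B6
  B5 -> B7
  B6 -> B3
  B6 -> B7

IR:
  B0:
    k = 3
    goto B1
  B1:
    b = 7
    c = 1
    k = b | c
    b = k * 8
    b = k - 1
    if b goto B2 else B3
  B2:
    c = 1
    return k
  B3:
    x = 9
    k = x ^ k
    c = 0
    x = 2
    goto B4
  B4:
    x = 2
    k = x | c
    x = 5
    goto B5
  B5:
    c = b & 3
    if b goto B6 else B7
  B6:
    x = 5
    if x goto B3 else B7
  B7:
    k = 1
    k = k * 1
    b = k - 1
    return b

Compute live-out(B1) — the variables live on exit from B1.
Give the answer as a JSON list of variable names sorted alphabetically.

Answer: ["b", "k"]

Analysis:
def/use:
  B0: def={k} ue=∅
  B1: def={b,c,k} ue=∅
  B2: def={c} ue={k}
  B3: def={c,k,x} ue={k}
  B4: def={k,x} ue={c}
  B5: def={c} ue={b}
  B6: def={x} ue=∅
  B7: def={b,k} ue=∅

Backward fixpoint:
  B0 li=∅ lo=∅
  B1 li=∅ lo={b,k}
  B2 li={k} lo=∅
  B3 li={b,k} lo={b,c}
  B4 li={b,c} lo={b,k}
  B5 li={b,k} lo={b,k}
  B6 li={b,k} lo={b,k}
  B7 li=∅ lo=∅

live-out(B1) = ["b", "k"]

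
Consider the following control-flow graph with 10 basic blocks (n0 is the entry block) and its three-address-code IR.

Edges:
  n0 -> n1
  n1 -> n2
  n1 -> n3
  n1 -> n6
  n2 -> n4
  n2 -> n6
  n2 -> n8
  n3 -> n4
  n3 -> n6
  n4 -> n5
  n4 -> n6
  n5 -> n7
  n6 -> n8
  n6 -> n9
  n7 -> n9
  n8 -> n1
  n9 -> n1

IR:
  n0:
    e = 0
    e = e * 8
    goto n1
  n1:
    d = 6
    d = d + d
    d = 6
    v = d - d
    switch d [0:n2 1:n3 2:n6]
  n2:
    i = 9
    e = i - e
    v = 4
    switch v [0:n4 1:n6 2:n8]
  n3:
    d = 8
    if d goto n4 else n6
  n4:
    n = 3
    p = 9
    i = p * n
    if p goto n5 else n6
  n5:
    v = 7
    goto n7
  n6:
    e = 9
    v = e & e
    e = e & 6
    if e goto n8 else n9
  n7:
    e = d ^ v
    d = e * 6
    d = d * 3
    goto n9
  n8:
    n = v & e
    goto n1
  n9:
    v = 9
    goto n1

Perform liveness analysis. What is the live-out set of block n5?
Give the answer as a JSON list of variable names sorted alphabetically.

Answer: ["d", "v"]

Derivation:
Block summaries:
  n0: {e} / ∅
  n1: {d,v} / ∅
  n2: {e,i,v} / {e}
  n3: {d} / ∅
  n4: {i,n,p} / ∅
  n5: {v} / ∅
  n6: {e,v} / ∅
  n7: {d,e} / {d,v}
  n8: {n} / {e,v}
  n9: {v} / ∅

Backward fixpoint:
  n0: in=∅ out={e}
  n1: in={e} out={d,e}
  n2: in={d,e} out={d,e,v}
  n3: in=∅ out={d}
  n4: in={d} out={d}
  n5: in={d} out={d,v}
  n6: in=∅ out={e,v}
  n7: in={d,v} out={e}
  n8: in={e,v} out={e}
  n9: in={e} out={e}

live-out(n5) = ["d", "v"]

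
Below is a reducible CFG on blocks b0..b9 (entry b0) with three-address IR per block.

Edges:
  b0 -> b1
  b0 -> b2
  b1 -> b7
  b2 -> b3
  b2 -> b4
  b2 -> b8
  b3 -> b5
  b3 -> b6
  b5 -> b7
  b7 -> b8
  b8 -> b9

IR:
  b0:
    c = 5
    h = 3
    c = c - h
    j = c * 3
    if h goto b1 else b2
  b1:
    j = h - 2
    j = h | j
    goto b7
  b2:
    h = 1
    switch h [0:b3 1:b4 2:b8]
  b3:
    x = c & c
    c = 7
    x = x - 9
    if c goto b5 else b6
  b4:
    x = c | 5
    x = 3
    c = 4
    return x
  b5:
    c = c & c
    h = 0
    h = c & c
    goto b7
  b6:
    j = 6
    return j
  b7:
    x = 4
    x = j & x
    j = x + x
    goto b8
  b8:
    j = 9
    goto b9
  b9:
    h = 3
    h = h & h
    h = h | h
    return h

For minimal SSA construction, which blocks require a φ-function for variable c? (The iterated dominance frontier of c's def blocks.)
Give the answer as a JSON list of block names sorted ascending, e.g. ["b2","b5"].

idom tree: b1←b0 b2←b0 b3←b2 b4←b2 b5←b3 b6←b3 b7←b0 b8←b0 b9←b8
Dom at joins:
  b7: preds {b1,b5}: {b0,b1} ∩ {b0,b2,b3,b5} = {b0}; idom=b0
  b8: preds {b2,b7}: {b0,b2} ∩ {b0,b7} = {b0}; idom=b0

Frontier:
  join b7 pred b1: b1 stop@b0
  join b7 pred b5: b5→b3→b2 stop@b0
  join b8 pred b2: b2 stop@b0
  join b8 pred b7: b7 stop@b0
  DF(b0)=∅
  DF(b1)={b7}
  DF(b2)={b7,b8}
  DF(b3)={b7}
  DF(b4)=∅
  DF(b5)={b7}
  DF(b6)=∅
  DF(b7)={b8}
  DF(b8)=∅
  DF(b9)=∅

φ for c: defs {b0,b3,b4,b5}
  DF⁺ = {b7,b8}

Answer: ["b7", "b8"]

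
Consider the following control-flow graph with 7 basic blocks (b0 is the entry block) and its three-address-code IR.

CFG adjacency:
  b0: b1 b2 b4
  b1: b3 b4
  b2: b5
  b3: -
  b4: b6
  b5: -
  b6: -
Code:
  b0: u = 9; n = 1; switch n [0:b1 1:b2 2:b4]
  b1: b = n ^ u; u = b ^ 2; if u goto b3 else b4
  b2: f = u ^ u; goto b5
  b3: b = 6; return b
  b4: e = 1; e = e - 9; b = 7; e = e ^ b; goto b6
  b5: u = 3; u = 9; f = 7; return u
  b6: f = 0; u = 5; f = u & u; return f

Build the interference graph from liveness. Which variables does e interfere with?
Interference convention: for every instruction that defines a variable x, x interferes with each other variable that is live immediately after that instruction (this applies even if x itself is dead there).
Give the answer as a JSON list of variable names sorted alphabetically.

Answer: ["b"]

Working:
Block summaries:
  b0 def {n,u} use ∅
  b1 def {b,u} use {n,u}
  b2 def {f} use {u}
  b3 def {b} use ∅
  b4 def {b,e} use ∅
  b5 def {f,u} use ∅
  b6 def {f,u} use ∅

Liveness:
  b0: in=∅ out={n,u}
  b1: in={n,u} out=∅
  b2: in={u} out=∅
  b3: in=∅ out=∅
  b4: in=∅ out=∅
  b5: in=∅ out=∅
  b6: in=∅ out=∅

Conflict graph:
  b: {e}
  e: {b}
  f: {u}
  n: {u}
  u: {f,n}

N(e) = ["b"]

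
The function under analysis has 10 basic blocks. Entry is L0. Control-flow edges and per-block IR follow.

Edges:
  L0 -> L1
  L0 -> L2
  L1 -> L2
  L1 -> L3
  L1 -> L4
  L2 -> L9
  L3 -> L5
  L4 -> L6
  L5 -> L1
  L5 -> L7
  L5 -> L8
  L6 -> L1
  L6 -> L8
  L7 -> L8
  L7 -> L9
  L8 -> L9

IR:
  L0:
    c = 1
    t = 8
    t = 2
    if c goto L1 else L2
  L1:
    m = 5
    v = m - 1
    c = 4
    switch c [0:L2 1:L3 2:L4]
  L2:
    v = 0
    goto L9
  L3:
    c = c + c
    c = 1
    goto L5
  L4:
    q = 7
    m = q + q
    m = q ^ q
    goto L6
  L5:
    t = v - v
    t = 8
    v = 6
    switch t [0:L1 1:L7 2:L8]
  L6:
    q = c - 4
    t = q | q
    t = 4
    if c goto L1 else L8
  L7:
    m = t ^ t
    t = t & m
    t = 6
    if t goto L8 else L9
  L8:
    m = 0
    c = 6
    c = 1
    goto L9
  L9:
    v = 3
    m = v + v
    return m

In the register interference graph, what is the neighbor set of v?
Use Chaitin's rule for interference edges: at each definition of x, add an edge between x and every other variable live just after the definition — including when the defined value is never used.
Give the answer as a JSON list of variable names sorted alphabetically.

def/use:
  L0 def {c,t} use ∅
  L1 def {c,m,v} use ∅
  L2 def {v} use ∅
  L3 def {c} use {c}
  L4 def {m,q} use ∅
  L5 def {t,v} use {v}
  L6 def {q,t} use {c}
  L7 def {m,t} use {t}
  L8 def {c,m} use ∅
  L9 def {m,v} use ∅

Live sets:
  live L0: ∅→∅
  live L1: ∅→{c,v}
  live L2: ∅→∅
  live L3: {c,v}→{v}
  live L4: {c}→{c}
  live L5: {v}→{t}
  live L6: {c}→∅
  live L7: {t}→∅
  live L8: ∅→∅
  live L9: ∅→∅

Interference:
  c↔{m,q,t,v}
  m↔{c,q,t}
  q↔{c,m}
  t↔{c,m,v}
  v↔{c,t}

N(v) = ["c", "t"]

Answer: ["c", "t"]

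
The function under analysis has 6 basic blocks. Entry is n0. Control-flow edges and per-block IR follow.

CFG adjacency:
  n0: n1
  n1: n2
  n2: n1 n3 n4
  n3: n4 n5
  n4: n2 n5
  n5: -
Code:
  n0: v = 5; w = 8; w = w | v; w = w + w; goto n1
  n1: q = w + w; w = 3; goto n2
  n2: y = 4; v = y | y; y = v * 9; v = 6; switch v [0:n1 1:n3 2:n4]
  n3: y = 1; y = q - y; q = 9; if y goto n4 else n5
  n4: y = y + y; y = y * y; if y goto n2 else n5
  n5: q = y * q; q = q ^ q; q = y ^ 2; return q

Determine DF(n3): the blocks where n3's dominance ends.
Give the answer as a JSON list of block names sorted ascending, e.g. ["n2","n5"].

Answer: ["n4", "n5"]

Analysis:
idom tree: n1←n0 n2←n1 n3←n2 n4←n2 n5←n2
Join-block Dom:
  n1: preds {n0,n2}: {n0} ∩ {n0,n1,n2} = {n0}; idom=n0
  n2: preds {n1,n4}: {n0,n1} ∩ {n0,n1,n2,n4} = {n0,n1}; idom=n1
  n4: preds {n2,n3}: {n0,n1,n2} ∩ {n0,n1,n2,n3} = {n0,n1,n2}; idom=n2
  n5: preds {n3,n4}: {n0,n1,n2,n3} ∩ {n0,n1,n2,n4} = {n0,n1,n2}; idom=n2

DF walk-up:
  join n1 pred n0: · stop@n0
  join n1 pred n2: n2→n1 stop@n0
  join n2 pred n1: · stop@n1
  join n2 pred n4: n4→n2 stop@n1
  join n4 pred n2: · stop@n2
  join n4 pred n3: n3 stop@n2
  join n5 pred n3: n3 stop@n2
  join n5 pred n4: n4 stop@n2
  n0: DF=∅
  n1: DF={n1}
  n2: DF={n1,n2}
  n3: DF={n4,n5}
  n4: DF={n2,n5}
  n5: DF=∅

DF(n3) = ["n4", "n5"]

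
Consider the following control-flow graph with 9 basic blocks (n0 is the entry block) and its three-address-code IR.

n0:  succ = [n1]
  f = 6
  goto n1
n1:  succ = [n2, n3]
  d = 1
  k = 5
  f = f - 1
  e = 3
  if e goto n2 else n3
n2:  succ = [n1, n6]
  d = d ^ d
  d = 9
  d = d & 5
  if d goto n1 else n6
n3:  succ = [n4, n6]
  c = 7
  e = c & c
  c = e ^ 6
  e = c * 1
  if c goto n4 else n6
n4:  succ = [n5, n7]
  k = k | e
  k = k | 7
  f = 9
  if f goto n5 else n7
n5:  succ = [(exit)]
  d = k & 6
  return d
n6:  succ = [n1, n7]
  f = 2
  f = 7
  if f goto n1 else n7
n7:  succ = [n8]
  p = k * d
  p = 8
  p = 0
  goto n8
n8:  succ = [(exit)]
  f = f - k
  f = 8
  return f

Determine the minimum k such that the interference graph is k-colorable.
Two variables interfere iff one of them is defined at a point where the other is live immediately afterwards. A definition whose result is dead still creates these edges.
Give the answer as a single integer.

Answer: 4

Analysis:
Block summaries:
  n0: def={f} ue=∅
  n1: def={d,e,f,k} ue={f}
  n2: def={d} ue={d}
  n3: def={c,e} ue=∅
  n4: def={f,k} ue={e,k}
  n5: def={d} ue={k}
  n6: def={f} ue=∅
  n7: def={p} ue={d,k}
  n8: def={f} ue={f,k}

Backward fixpoint:
  live n0: ∅→{f}
  live n1: {f}→{d,f,k}
  live n2: {d,f,k}→{d,f,k}
  live n3: {d,k}→{d,e,k}
  live n4: {d,e,k}→{d,f,k}
  live n5: {k}→∅
  live n6: {d,k}→{d,f,k}
  live n7: {d,f,k}→{f,k}
  live n8: {f,k}→∅

Conflict graph:
  c: {d,e,k}
  d: {c,e,f,k}
  e: {c,d,f,k}
  f: {d,e,k,p}
  k: {c,d,e,f,p}
  p: {f,k}

Colouring:
  lower bound: {c,d,e,k} mutually conflict ⇒ χ ≥ 4
  4-colouring: R0={k}  R1={d,p}  R2={e}  R3={c,f}
  χ = 4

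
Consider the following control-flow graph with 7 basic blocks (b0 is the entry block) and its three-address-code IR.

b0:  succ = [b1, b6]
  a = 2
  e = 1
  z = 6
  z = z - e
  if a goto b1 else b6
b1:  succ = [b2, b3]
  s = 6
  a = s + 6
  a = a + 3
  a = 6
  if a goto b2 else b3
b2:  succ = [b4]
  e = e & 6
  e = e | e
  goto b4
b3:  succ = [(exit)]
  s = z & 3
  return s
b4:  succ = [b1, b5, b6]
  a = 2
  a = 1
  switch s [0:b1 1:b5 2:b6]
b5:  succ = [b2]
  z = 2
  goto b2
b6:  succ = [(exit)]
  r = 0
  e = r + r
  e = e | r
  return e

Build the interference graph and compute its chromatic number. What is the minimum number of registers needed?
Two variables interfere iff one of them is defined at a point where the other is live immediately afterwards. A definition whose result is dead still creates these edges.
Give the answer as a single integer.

Answer: 4

Working:
Block summaries:
  b0: def={a,e,z} ue=∅
  b1: def={a,s} ue=∅
  b2: def={e} ue={e}
  b3: def={s} ue={z}
  b4: def={a} ue={s}
  b5: def={z} ue=∅
  b6: def={e,r} ue=∅

Backward fixpoint:
  live b0: ∅→{e,z}
  live b1: {e,z}→{e,s,z}
  live b2: {e,s,z}→{e,s,z}
  live b3: {z}→∅
  live b4: {e,s,z}→{e,s,z}
  live b5: {e,s}→{e,s,z}
  live b6: ∅→∅

Interfere edges:
  a — {e,s,z}
  e — {a,r,s,z}
  r — {e}
  s — {a,e,z}
  z — {a,e,s}

Colouring:
  {a,e,s,z} pairwise interfere (4-clique) ⇒ χ ≥ 4
  4-colouring: c0={e}  c1={a,r}  c2={s}  c3={z}
  χ = 4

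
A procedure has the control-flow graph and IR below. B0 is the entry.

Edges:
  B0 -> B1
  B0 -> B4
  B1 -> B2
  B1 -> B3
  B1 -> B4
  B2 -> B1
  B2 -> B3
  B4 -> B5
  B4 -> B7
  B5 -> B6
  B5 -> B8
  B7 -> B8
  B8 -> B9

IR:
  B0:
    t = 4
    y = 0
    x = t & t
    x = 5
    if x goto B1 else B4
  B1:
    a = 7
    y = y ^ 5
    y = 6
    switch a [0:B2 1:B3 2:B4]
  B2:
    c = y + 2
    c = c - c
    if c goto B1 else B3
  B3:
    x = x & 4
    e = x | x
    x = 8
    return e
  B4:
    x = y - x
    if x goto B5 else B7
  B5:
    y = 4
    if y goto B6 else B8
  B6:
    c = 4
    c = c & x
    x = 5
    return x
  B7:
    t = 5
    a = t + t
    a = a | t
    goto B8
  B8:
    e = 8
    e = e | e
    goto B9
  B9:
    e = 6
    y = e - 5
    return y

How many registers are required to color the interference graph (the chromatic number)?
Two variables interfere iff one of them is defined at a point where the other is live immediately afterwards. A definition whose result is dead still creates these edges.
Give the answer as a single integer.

Answer: 3

Derivation:
Per-block:
  B0: def={t,x,y} ue=∅
  B1: def={a,y} ue={y}
  B2: def={c} ue={y}
  B3: def={e,x} ue={x}
  B4: def={x} ue={x,y}
  B5: def={y} ue=∅
  B6: def={c,x} ue={x}
  B7: def={a,t} ue=∅
  B8: def={e} ue=∅
  B9: def={e,y} ue=∅

Liveness:
  live B0: ∅→{x,y}
  live B1: {x,y}→{x,y}
  live B2: {x,y}→{x,y}
  live B3: {x}→∅
  live B4: {x,y}→{x}
  live B5: {x}→{x}
  live B6: {x}→∅
  live B7: ∅→∅
  live B8: ∅→∅
  live B9: ∅→∅

Interference:
  a: {t,x,y}
  c: {x,y}
  e: {x}
  t: {a,y}
  x: {a,c,e,y}
  y: {a,c,t,x}

Colouring:
  {a,t,y} pairwise interfere (3-clique) ⇒ χ ≥ 3
  assign a→c2 c→c2 e→c1 t→c0 x→c0 y→c1 — no edge inside a register ⇒ χ ≤ 3
  χ = 3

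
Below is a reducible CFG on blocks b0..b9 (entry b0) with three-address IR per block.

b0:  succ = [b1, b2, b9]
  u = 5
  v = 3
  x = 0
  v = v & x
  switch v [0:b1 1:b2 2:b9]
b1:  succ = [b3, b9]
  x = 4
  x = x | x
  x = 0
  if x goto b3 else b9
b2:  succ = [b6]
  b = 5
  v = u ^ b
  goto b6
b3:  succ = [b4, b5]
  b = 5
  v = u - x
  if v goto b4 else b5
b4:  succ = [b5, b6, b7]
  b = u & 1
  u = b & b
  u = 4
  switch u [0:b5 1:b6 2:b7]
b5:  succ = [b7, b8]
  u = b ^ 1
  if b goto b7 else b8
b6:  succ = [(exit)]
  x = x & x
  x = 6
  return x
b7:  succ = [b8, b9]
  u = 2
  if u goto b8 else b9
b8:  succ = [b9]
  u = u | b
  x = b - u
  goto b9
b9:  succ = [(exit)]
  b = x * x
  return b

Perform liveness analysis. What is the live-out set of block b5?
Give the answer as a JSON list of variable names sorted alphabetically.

Per-block:
  b0 def {u,v,x} use ∅
  b1 def {x} use ∅
  b2 def {b,v} use {u}
  b3 def {b,v} use {u,x}
  b4 def {b,u} use {u}
  b5 def {u} use {b}
  b6 def {x} use {x}
  b7 def {u} use ∅
  b8 def {u,x} use {b,u}
  b9 def {b} use {x}

Backward fixpoint:
  b0: in=∅ out={u,x}
  b1: in={u} out={u,x}
  b2: in={u,x} out={x}
  b3: in={u,x} out={b,u,x}
  b4: in={u,x} out={b,x}
  b5: in={b,x} out={b,u,x}
  b6: in={x} out=∅
  b7: in={b,x} out={b,u,x}
  b8: in={b,u} out={x}
  b9: in={x} out=∅

live-out(b5) = ["b", "u", "x"]

Answer: ["b", "u", "x"]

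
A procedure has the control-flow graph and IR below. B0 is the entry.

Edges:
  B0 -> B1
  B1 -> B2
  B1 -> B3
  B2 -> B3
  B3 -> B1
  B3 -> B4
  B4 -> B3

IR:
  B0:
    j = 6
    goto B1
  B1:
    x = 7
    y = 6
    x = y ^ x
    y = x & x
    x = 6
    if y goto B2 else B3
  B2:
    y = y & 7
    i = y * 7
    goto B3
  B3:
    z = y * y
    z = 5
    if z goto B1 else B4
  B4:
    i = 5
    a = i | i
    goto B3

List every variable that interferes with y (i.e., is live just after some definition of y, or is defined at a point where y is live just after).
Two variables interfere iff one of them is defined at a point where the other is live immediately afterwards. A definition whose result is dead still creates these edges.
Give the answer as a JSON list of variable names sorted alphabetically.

def/use:
  B0: {j} / ∅
  B1: {x,y} / ∅
  B2: {i,y} / {y}
  B3: {z} / {y}
  B4: {a,i} / ∅

Live sets:
  B0 li=∅ lo=∅
  B1 li=∅ lo={y}
  B2 li={y} lo={y}
  B3 li={y} lo={y}
  B4 li={y} lo={y}

Interfere edges:
  a — {y}
  i — {y}
  j — ∅
  x — {y}
  y — {a,i,x,z}
  z — {y}

N(y) = ["a", "i", "x", "z"]

Answer: ["a", "i", "x", "z"]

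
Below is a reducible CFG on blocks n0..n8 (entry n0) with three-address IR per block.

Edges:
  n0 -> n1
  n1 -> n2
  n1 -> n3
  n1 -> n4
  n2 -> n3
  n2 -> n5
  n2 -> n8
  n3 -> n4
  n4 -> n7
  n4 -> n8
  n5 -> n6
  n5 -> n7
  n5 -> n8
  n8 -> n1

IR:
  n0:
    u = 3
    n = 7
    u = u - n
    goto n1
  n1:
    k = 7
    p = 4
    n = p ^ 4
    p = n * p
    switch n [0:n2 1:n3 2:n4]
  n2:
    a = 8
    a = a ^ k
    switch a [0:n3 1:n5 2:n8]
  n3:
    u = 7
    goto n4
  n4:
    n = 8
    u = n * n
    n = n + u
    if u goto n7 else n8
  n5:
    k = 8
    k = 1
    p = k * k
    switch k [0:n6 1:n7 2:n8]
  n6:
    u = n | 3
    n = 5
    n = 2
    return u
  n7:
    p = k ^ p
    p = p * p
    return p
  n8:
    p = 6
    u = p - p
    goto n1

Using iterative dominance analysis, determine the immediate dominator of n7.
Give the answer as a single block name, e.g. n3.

Answer: n1

Derivation:
idom tree: n1←n0 n2←n1 n3←n1 n4←n1 n5←n2 n6←n5 n7←n1 n8←n1
Dom at joins:
  n1: preds {n0,n8}: {n0} ∩ {n0,n1,n8} = {n0}; idom=n0
  n3: preds {n1,n2}: {n0,n1} ∩ {n0,n1,n2} = {n0,n1}; idom=n1
  n4: preds {n1,n3}: {n0,n1} ∩ {n0,n1,n3} = {n0,n1}; idom=n1
  n7: preds {n4,n5}: {n0,n1,n4} ∩ {n0,n1,n2,n5} = {n0,n1}; idom=n1
  n8: preds {n2,n4,n5}: {n0,n1,n2} ∩ {n0,n1,n4} ∩ {n0,n1,n2,n5} = {n0,n1}; idom=n1

idom(n7) = n1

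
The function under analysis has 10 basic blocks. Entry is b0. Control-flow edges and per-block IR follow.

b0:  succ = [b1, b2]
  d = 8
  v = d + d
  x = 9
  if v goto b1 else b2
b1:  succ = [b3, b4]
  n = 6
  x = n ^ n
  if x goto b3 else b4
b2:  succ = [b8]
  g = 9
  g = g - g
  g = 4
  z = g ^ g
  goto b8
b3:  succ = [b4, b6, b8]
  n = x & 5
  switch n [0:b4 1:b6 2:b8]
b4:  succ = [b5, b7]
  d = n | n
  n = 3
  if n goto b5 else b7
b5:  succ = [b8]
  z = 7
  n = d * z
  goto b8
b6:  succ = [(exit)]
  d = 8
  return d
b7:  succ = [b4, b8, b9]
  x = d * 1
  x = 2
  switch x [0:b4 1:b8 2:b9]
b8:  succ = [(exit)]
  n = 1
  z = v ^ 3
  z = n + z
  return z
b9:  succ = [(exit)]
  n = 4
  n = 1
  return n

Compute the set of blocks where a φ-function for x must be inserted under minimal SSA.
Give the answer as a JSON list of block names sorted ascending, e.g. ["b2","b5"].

idom tree: b1←b0 b2←b0 b3←b1 b4←b1 b5←b4 b6←b3 b7←b4 b8←b0 b9←b7
Join-block Dom:
  b4: preds {b1,b3,b7}: {b0,b1} ∩ {b0,b1,b3} ∩ {b0,b1,b4,b7} = {b0,b1}; idom=b1
  b8: preds {b2,b3,b5,b7}: {b0,b2} ∩ {b0,b1,b3} ∩ {b0,b1,b4,b5} ∩ {b0,b1,b4,b7} = {b0}; idom=b0

DF walk-up:
  b4←b1: walk · to b1
  b4←b3: walk b3 to b1
  b4←b7: walk b7→b4 to b1
  b8←b2: walk b2 to b0
  b8←b3: walk b3→b1 to b0
  b8←b5: walk b5→b4→b1 to b0
  b8←b7: walk b7→b4→b1 to b0
  DF(b0)=∅
  DF(b1)={b8}
  DF(b2)={b8}
  DF(b3)={b4,b8}
  DF(b4)={b4,b8}
  DF(b5)={b8}
  DF(b6)=∅
  DF(b7)={b4,b8}
  DF(b8)=∅
  DF(b9)=∅

φ for x: defs {b0,b1,b7}
  DF⁺ = {b4,b8}

Answer: ["b4", "b8"]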